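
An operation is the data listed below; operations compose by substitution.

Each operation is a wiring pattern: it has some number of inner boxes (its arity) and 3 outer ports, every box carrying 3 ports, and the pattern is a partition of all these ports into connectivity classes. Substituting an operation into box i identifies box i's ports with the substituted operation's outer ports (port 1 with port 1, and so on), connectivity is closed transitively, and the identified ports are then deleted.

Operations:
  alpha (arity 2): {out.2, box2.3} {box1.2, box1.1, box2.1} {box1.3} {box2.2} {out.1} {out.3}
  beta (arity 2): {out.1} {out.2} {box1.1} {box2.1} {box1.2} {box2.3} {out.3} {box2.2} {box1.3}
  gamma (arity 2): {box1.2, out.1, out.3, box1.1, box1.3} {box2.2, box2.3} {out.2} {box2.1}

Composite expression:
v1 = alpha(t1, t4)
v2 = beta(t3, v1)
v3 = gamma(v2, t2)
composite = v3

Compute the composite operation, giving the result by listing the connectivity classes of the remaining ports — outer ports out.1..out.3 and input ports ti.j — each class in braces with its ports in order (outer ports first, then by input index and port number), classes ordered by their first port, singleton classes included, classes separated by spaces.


{out.1, out.3} {out.2} {t1.1, t1.2, t4.1} {t1.3} {t2.1} {t2.2, t2.3} {t3.1} {t3.2} {t3.3} {t4.2} {t4.3}

Two ports join when wires chain via gamma-identified ports.
stage alpha: inputs (t1, t4), connectivity {out.1} {out.2, t4.3} {out.3} {t1.1, t1.2, t4.1} {t1.3} {t4.2}, out.j its boundary
stage beta: inputs (t3, t1, t4), connectivity {out.1} {out.2} {out.3} {t1.1, t1.2, t4.1} {t1.3} {t3.1} {t3.2} {t3.3} {t4.2} {t4.3}, out.j its boundary
stage gamma: inputs (t3, t1, t4, t2), connectivity {out.1, out.3} {out.2} {t1.1, t1.2, t4.1} {t1.3} {t2.1} {t2.2, t2.3} {t3.1} {t3.2} {t3.3} {t4.2} {t4.3}, out.j its boundary


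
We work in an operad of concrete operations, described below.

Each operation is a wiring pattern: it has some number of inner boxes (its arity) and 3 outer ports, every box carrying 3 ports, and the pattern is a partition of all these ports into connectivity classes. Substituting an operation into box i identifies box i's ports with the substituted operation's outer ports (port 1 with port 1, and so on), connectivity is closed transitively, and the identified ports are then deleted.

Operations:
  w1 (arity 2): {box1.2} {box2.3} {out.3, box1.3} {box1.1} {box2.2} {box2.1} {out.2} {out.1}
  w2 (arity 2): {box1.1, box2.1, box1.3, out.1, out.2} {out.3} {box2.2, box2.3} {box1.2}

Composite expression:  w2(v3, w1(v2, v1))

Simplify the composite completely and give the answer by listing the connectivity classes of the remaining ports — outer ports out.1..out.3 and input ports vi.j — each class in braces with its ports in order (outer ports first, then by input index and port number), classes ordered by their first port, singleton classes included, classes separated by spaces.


Connectivity passes through glued w2-boundaries; trace each wire chain.
the subtree at w1 composes to {out.1} {out.2} {out.3, v2.3} {v1.1} {v1.2} {v1.3} {v2.1} {v2.2} on (v2, v1); out.j = own outer ports
the subtree at w2 composes to {out.1, out.2, v3.1, v3.3} {out.3} {v1.1} {v1.2} {v1.3} {v2.1} {v2.2} {v2.3} {v3.2} on (v3, v2, v1); out.j = own outer ports

{out.1, out.2, v3.1, v3.3} {out.3} {v1.1} {v1.2} {v1.3} {v2.1} {v2.2} {v2.3} {v3.2}


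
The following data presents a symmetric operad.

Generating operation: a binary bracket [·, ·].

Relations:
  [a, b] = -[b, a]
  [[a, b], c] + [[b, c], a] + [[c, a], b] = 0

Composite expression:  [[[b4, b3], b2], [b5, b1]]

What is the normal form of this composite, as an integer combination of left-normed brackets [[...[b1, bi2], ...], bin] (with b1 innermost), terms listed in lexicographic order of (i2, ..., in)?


[[[[b1, b5], b2], b3], b4] - [[[[b1, b5], b2], b4], b3] - [[[[b1, b5], b3], b4], b2] + [[[[b1, b5], b4], b3], b2]

A multilinear Lie element is pinned by b1-initial words (b1 innermost).
Composite bracket: [[[b4, b3], b2], [b5, b1]]
The bracket unfolds into 16 signed words via [a, b] = ab - ba (2^4 = 16).
Keep just the words that open with b1:
  sign of b1b5b2b3b4 is +1, so it contributes +[[[[b1, b5], b2], b3], b4]
  sign of b1b5b2b4b3 is -1, so it contributes -[[[[b1, b5], b2], b4], b3]
  sign of b1b5b3b4b2 is -1, so it contributes -[[[[b1, b5], b3], b4], b2]
  sign of b1b5b4b3b2 is +1, so it contributes +[[[[b1, b5], b4], b3], b2]


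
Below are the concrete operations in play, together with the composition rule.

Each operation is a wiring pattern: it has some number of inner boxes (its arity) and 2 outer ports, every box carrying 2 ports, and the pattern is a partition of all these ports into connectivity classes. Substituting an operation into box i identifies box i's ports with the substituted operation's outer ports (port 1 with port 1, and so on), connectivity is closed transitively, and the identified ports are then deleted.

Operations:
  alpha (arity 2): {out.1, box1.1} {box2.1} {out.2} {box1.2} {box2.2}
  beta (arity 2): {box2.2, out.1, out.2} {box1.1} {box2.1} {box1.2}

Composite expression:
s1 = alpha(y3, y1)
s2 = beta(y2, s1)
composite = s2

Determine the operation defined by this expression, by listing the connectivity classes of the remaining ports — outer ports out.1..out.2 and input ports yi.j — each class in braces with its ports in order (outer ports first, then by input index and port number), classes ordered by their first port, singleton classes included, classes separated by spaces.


{out.1, out.2} {y1.1} {y1.2} {y2.1} {y2.2} {y3.1} {y3.2}

Two ports join when wires chain via beta-identified ports.
composing alpha on (y3, y1), with out.j its own outer ports: {out.1, y3.1} {out.2} {y1.1} {y1.2} {y3.2}
composing beta on (y2, y3, y1), with out.j its own outer ports: {out.1, out.2} {y1.1} {y1.2} {y2.1} {y2.2} {y3.1} {y3.2}


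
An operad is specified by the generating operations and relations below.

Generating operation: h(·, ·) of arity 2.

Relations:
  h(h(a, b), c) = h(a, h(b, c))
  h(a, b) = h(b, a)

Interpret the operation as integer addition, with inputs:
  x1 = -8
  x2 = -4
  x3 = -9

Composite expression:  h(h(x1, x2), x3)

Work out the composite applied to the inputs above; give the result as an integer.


h(x1, x2) = -12
h(h(x1, x2), x3) = -21

-21


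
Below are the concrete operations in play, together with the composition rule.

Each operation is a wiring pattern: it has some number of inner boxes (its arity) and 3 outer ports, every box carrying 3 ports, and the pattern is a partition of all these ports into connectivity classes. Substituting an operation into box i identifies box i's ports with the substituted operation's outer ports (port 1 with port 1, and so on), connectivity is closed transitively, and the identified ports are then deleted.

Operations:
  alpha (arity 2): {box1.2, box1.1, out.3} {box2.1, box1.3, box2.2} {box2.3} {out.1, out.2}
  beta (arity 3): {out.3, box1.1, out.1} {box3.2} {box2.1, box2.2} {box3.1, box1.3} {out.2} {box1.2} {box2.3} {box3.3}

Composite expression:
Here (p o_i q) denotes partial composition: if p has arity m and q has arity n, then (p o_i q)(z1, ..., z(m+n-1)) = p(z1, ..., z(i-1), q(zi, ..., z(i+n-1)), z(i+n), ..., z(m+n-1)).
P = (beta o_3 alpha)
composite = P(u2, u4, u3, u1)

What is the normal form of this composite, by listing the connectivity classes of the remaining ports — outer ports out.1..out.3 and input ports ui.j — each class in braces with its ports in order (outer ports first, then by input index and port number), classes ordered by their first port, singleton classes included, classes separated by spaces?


{out.1, out.3, u2.1} {out.2} {u1.1, u1.2, u3.3} {u1.3} {u2.2} {u2.3} {u3.1, u3.2} {u4.1, u4.2} {u4.3}

Reachability decides: close wires over beta-identified ports.
composing alpha on (u3, u1), with out.j its own outer ports: {out.1, out.2} {out.3, u3.1, u3.2} {u1.1, u1.2, u3.3} {u1.3}
composing beta on (u2, u4, u3, u1), with out.j its own outer ports: {out.1, out.3, u2.1} {out.2} {u1.1, u1.2, u3.3} {u1.3} {u2.2} {u2.3} {u3.1, u3.2} {u4.1, u4.2} {u4.3}


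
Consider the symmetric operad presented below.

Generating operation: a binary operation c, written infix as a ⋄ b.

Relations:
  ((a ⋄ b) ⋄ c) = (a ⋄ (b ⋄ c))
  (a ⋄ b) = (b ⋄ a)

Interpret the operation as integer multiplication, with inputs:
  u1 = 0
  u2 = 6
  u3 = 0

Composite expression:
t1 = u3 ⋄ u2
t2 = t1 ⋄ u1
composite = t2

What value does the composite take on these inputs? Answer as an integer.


0

(u3 ⋄ u2) = 0
((u3 ⋄ u2) ⋄ u1) = 0


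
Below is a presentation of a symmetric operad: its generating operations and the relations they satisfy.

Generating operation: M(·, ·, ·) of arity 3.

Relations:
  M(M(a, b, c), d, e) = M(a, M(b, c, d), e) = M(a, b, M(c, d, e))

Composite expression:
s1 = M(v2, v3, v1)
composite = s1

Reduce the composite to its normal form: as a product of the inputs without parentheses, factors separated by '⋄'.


v2 ⋄ v3 ⋄ v1

All parenthesizations of M agree; list the v-inputs left to right.
M(v2, v3, v1) flattens to v2 ⋄ v3 ⋄ v1


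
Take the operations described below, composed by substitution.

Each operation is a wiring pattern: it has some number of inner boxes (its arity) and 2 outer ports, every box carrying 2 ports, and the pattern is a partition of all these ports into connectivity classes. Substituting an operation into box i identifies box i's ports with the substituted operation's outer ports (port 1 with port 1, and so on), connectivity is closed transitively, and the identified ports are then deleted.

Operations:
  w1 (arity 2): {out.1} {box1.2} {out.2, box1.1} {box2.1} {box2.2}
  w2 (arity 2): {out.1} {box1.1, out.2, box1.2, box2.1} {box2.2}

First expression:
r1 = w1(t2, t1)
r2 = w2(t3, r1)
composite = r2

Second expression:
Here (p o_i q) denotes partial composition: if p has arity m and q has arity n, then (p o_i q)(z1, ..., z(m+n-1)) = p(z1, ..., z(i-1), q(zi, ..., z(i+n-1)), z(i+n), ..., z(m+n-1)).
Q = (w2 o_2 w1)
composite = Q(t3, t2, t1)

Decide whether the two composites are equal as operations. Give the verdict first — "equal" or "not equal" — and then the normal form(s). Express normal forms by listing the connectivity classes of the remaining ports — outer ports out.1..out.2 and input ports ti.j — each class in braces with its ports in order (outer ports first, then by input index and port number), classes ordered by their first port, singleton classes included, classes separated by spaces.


equal — both sides give {out.1} {out.2, t3.1, t3.2} {t1.1} {t1.2} {t2.1} {t2.2}

In normal form, the first expression is {out.1} {out.2, t3.1, t3.2} {t1.1} {t1.2} {t2.1} {t2.2}
In normal form, the second expression is {out.1} {out.2, t3.1, t3.2} {t1.1} {t1.2} {t2.1} {t2.2}
Same normal form: equal.


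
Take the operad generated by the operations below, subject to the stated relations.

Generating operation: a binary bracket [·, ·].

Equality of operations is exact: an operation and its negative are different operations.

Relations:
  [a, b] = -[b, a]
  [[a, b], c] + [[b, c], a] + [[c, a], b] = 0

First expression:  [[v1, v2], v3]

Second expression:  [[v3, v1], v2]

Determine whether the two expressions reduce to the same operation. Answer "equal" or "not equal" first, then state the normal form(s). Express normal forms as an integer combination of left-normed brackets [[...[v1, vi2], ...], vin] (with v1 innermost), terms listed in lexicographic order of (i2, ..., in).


The first composite normalizes to [[v1, v2], v3]
The second composite normalizes to -[[v1, v3], v2]
No match — not equal.

not equal: they reduce to [[v1, v2], v3] and -[[v1, v3], v2]


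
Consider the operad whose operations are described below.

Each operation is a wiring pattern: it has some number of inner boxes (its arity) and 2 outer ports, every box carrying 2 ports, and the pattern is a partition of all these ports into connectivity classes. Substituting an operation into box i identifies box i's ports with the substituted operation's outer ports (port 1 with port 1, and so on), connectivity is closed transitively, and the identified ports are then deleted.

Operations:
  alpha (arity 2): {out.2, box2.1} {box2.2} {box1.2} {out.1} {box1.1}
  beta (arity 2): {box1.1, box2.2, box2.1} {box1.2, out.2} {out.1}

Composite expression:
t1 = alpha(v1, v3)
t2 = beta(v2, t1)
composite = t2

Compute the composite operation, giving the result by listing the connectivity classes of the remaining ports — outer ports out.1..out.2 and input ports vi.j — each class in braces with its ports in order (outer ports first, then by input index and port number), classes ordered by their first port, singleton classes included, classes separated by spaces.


{out.1} {out.2, v2.2} {v1.1} {v1.2} {v2.1, v3.1} {v3.2}

Two ports join when wires chain via beta-identified ports.
through alpha, on inputs (v1, v3): {out.1} {out.2, v3.1} {v1.1} {v1.2} {v3.2} (out.j = stage outer ports)
through beta, on inputs (v2, v1, v3): {out.1} {out.2, v2.2} {v1.1} {v1.2} {v2.1, v3.1} {v3.2} (out.j = stage outer ports)


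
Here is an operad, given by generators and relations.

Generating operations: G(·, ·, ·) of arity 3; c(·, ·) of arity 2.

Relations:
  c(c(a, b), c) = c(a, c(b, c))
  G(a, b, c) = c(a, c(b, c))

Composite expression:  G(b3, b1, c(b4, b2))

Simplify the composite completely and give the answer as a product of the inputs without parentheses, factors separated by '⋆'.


b3 ⋆ b1 ⋆ b4 ⋆ b2

Under associativity of G, the answer is the b's in reading order.
c(b4, b2) unparenthesizes to b4 ⋆ b2
G(b3, b1, c(b4, b2)) unparenthesizes to b3 ⋆ b1 ⋆ b4 ⋆ b2


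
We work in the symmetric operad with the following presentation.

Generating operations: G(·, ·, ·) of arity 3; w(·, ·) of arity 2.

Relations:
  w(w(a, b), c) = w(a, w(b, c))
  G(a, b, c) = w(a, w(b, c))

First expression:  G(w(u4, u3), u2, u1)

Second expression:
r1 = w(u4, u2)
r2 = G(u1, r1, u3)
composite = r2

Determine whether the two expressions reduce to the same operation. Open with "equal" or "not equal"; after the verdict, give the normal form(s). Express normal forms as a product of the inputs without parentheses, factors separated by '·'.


not equal; the first gives u4 · u3 · u2 · u1 and the second u1 · u4 · u2 · u3


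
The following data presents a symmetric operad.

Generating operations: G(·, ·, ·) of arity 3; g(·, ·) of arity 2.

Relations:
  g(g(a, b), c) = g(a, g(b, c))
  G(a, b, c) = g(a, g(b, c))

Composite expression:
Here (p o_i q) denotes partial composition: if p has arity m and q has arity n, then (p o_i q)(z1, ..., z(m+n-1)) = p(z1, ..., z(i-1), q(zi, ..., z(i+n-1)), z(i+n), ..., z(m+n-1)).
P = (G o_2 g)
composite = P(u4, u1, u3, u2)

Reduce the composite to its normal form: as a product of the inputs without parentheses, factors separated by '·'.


All parenthesizations of G agree; list the u-inputs left to right.
g(u1, u3) flattens to u1 · u3
G(u4, g(u1, u3), u2) flattens to u4 · u1 · u3 · u2

u4 · u1 · u3 · u2


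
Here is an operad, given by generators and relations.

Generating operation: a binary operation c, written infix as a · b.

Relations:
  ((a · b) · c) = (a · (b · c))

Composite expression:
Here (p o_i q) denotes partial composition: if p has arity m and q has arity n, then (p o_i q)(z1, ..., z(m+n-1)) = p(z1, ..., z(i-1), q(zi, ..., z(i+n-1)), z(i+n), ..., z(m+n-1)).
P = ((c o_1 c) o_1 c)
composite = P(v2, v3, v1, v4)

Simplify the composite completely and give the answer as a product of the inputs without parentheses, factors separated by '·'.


Under associativity of c, the answer is the v's in reading order.
(v2 · v3) unparenthesizes to v2 · v3
((v2 · v3) · v1) unparenthesizes to v2 · v3 · v1
(((v2 · v3) · v1) · v4) unparenthesizes to v2 · v3 · v1 · v4

v2 · v3 · v1 · v4


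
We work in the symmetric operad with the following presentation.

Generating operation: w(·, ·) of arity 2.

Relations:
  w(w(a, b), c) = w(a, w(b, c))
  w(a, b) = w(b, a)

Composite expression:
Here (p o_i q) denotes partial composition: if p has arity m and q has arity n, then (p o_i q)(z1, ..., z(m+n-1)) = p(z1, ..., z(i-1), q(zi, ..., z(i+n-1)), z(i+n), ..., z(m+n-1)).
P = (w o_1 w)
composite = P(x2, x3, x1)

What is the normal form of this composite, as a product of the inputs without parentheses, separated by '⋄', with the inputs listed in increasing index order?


x1 ⋄ x2 ⋄ x3

Reordering under w is free, so list the x-inputs canonically.
w(x2, x3) spells out as x2 ⋄ x3
w(w(x2, x3), x1) spells out as x2 ⋄ x3 ⋄ x1
sorting the factors by input index: x1 ⋄ x2 ⋄ x3


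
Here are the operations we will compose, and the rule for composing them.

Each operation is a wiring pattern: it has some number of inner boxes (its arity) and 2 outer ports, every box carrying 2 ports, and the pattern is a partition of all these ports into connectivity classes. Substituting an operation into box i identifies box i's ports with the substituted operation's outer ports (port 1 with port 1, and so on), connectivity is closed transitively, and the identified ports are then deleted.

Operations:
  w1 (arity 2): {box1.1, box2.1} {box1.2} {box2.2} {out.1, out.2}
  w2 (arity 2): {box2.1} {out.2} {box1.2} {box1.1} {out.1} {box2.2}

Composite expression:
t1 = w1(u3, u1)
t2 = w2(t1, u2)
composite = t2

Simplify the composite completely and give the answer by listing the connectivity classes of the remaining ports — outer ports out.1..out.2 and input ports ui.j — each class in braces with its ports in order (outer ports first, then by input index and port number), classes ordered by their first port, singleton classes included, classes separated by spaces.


{out.1} {out.2} {u1.1, u3.1} {u1.2} {u2.1} {u2.2} {u3.2}

After gluing at w2, chains via deleted ports link the u-ports.
w1 over (u3, u1) gives {out.1, out.2} {u1.1, u3.1} {u1.2} {u3.2}, out.j being that stage's outer ports
w2 over (u3, u1, u2) gives {out.1} {out.2} {u1.1, u3.1} {u1.2} {u2.1} {u2.2} {u3.2}, out.j being that stage's outer ports


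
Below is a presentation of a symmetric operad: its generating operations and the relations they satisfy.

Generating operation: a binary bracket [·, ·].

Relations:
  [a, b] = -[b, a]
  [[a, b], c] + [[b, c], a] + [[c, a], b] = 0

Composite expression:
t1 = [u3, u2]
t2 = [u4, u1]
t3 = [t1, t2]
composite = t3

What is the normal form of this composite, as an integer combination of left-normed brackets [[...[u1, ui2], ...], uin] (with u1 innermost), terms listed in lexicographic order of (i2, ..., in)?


-[[[u1, u4], u2], u3] + [[[u1, u4], u3], u2]

A multilinear Lie element is pinned by u1-initial words (u1 innermost).
Composite bracket: [[u3, u2], [u4, u1]]
Full expansion: 8 signed words from ab - ba (2^3 = 8).
Collect the words opening with u1:
  from u1u4u2u3, sign -1: term -[[[u1, u4], u2], u3]
  from u1u4u3u2, sign +1: term +[[[u1, u4], u3], u2]


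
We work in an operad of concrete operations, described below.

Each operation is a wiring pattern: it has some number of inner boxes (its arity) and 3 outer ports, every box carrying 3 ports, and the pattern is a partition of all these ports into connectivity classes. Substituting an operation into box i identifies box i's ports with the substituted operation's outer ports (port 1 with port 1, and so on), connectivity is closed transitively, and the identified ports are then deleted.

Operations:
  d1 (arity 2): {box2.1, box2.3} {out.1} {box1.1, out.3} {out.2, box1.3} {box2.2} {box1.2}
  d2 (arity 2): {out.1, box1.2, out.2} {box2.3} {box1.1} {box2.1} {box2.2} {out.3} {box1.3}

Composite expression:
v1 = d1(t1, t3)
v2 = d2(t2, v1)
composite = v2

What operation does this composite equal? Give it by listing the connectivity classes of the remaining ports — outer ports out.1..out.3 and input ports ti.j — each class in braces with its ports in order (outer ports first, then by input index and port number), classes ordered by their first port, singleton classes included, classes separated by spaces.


{out.1, out.2, t2.2} {out.3} {t1.1} {t1.2} {t1.3} {t2.1} {t2.3} {t3.1, t3.3} {t3.2}

Connectivity passes through glued d2-boundaries; trace each wire chain.
d1 over (t1, t3) gives {out.1} {out.2, t1.3} {out.3, t1.1} {t1.2} {t3.1, t3.3} {t3.2}, out.j being that stage's outer ports
d2 over (t2, t1, t3) gives {out.1, out.2, t2.2} {out.3} {t1.1} {t1.2} {t1.3} {t2.1} {t2.3} {t3.1, t3.3} {t3.2}, out.j being that stage's outer ports


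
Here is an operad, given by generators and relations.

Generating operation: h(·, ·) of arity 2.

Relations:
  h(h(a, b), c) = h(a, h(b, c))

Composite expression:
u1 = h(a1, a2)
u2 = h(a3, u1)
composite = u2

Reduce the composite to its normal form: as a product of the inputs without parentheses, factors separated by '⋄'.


The h-tree's shape is irrelevant; the a-reading-order decides.
h(a1, a2) linearizes to a1 ⋄ a2
h(a3, h(a1, a2)) linearizes to a3 ⋄ a1 ⋄ a2

a3 ⋄ a1 ⋄ a2


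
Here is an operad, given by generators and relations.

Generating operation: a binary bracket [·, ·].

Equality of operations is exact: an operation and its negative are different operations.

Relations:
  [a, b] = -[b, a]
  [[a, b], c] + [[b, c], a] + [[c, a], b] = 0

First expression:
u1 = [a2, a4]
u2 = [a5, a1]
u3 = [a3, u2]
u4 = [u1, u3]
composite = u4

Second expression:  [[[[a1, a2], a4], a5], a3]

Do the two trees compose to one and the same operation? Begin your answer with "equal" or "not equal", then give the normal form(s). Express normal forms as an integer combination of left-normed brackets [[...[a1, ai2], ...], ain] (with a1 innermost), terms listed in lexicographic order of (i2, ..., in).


not equal — first -[[[[a1, a5], a3], a2], a4] + [[[[a1, a5], a3], a4], a2], second [[[[a1, a2], a4], a5], a3]

In normal form, the first expression is -[[[[a1, a5], a3], a2], a4] + [[[[a1, a5], a3], a4], a2]
In normal form, the second expression is [[[[a1, a2], a4], a5], a3]
They disagree, so not equal.


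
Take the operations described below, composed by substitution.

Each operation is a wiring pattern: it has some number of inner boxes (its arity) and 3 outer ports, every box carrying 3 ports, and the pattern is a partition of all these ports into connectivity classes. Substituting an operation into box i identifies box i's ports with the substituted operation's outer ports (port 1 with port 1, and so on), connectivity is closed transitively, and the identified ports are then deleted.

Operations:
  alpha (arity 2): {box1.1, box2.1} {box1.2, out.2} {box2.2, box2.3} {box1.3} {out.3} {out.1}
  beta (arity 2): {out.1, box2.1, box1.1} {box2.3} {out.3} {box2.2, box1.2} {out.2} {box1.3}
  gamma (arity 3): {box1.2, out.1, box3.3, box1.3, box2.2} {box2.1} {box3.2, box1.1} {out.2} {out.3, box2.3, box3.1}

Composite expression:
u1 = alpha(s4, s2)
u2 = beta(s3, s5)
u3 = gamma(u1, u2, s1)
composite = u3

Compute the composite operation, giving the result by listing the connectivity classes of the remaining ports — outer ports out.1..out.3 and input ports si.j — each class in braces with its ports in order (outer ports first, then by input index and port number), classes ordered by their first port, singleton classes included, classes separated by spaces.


{out.1, s1.3, s4.2} {out.2} {out.3, s1.1} {s1.2} {s2.1, s4.1} {s2.2, s2.3} {s3.1, s5.1} {s3.2, s5.2} {s3.3} {s4.3} {s5.3}

Substituting into gamma glues patterns; closure does the rest.
the subtree at alpha composes to {out.1} {out.2, s4.2} {out.3} {s2.1, s4.1} {s2.2, s2.3} {s4.3} on (s4, s2); out.j = own outer ports
the subtree at beta composes to {out.1, s3.1, s5.1} {out.2} {out.3} {s3.2, s5.2} {s3.3} {s5.3} on (s3, s5); out.j = own outer ports
the subtree at gamma composes to {out.1, s1.3, s4.2} {out.2} {out.3, s1.1} {s1.2} {s2.1, s4.1} {s2.2, s2.3} {s3.1, s5.1} {s3.2, s5.2} {s3.3} {s4.3} {s5.3} on (s4, s2, s3, s5, s1); out.j = own outer ports


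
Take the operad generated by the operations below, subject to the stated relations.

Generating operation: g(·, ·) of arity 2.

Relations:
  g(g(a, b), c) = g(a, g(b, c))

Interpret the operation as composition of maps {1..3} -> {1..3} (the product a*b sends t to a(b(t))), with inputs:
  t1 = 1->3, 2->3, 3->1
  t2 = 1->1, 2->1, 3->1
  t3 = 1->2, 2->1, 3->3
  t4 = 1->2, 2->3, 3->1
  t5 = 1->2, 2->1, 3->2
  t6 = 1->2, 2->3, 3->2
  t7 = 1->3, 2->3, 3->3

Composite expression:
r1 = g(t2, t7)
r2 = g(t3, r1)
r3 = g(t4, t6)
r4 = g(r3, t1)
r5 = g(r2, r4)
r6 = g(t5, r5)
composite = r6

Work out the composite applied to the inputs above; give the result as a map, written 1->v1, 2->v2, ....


g(t2, t7) = 1->1, 2->1, 3->1
g(t3, g(t2, t7)) = 1->2, 2->2, 3->2
g(t4, t6) = 1->3, 2->1, 3->3
g(g(t4, t6), t1) = 1->3, 2->3, 3->3
g(g(t3, g(t2, t7)), g(g(t4, t6), t1)) = 1->2, 2->2, 3->2
g(t5, g(g(t3, g(t2, t7)), g(g(t4, t6), t1))) = 1->1, 2->1, 3->1

1->1, 2->1, 3->1


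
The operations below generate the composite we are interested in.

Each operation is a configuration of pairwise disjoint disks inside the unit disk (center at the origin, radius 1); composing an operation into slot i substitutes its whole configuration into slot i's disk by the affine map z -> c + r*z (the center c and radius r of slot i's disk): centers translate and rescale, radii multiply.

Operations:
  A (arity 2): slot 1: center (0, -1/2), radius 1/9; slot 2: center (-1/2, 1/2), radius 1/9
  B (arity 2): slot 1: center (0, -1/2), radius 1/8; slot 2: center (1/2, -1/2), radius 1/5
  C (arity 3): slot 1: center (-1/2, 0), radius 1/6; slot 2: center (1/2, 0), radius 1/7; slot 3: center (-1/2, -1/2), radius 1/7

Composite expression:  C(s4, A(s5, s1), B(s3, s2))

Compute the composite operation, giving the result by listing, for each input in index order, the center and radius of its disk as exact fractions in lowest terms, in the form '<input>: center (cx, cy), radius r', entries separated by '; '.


Only the slot chain above each s matters under C; compose those maps.
s4: after 1 affine step, its disk has center (-1/2, 0), radius 1/6
s5: after 2 affine steps, its disk has center (1/2, -1/14), radius 1/63
s1: after 2 affine steps, its disk has center (3/7, 1/14), radius 1/63
s3: after 2 affine steps, its disk has center (-1/2, -4/7), radius 1/56
s2: after 2 affine steps, its disk has center (-3/7, -4/7), radius 1/35

s1: center (3/7, 1/14), radius 1/63; s2: center (-3/7, -4/7), radius 1/35; s3: center (-1/2, -4/7), radius 1/56; s4: center (-1/2, 0), radius 1/6; s5: center (1/2, -1/14), radius 1/63


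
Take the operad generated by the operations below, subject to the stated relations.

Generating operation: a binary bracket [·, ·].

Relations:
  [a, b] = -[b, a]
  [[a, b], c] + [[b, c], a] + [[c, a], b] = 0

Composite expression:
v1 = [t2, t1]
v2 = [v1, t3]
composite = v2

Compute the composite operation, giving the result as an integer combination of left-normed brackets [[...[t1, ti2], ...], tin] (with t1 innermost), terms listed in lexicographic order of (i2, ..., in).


-[[t1, t2], t3]

A multilinear Lie element is pinned by t1-initial words (t1 innermost).
Composite bracket: [[t2, t1], t3]
Expanding via [a, b] = ab - ba: 4 signed words (2^2 = 4).
Coefficients come from the t1-initial words:
  from t1t2t3, sign -1: term -[[t1, t2], t3]


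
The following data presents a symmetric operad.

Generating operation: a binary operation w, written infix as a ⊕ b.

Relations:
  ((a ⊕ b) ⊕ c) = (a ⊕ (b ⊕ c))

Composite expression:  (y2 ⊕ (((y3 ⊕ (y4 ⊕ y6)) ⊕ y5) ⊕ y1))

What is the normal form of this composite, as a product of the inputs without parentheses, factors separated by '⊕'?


All parenthesizations of w agree; list the y-inputs left to right.
(y4 ⊕ y6) collapses to y4 ⊕ y6
(y3 ⊕ (y4 ⊕ y6)) collapses to y3 ⊕ y4 ⊕ y6
((y3 ⊕ (y4 ⊕ y6)) ⊕ y5) collapses to y3 ⊕ y4 ⊕ y6 ⊕ y5
(((y3 ⊕ (y4 ⊕ y6)) ⊕ y5) ⊕ y1) collapses to y3 ⊕ y4 ⊕ y6 ⊕ y5 ⊕ y1
(y2 ⊕ (((y3 ⊕ (y4 ⊕ y6)) ⊕ y5) ⊕ y1)) collapses to y2 ⊕ y3 ⊕ y4 ⊕ y6 ⊕ y5 ⊕ y1

y2 ⊕ y3 ⊕ y4 ⊕ y6 ⊕ y5 ⊕ y1


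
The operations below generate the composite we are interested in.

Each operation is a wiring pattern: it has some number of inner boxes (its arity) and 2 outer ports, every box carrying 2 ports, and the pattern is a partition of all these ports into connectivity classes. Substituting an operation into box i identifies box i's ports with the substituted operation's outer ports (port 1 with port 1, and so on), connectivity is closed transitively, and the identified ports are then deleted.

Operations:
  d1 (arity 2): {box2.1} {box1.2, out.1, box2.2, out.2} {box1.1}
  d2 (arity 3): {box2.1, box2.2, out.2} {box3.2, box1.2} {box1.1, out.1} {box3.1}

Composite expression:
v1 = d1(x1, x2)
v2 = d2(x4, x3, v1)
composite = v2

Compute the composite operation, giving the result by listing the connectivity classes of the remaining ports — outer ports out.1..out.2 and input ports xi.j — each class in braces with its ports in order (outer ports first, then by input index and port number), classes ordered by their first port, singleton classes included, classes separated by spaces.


{out.1, x4.1} {out.2, x3.1, x3.2} {x1.1} {x1.2, x2.2, x4.2} {x2.1}


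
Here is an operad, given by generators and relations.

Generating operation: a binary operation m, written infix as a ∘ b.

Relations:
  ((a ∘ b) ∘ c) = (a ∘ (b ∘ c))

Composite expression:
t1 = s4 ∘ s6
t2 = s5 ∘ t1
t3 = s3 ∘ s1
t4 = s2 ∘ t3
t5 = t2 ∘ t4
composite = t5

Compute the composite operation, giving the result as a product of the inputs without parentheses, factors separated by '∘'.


The m-tree's shape is irrelevant; the s-reading-order decides.
(s4 ∘ s6) reduces to s4 ∘ s6
(s5 ∘ (s4 ∘ s6)) reduces to s5 ∘ s4 ∘ s6
(s3 ∘ s1) reduces to s3 ∘ s1
(s2 ∘ (s3 ∘ s1)) reduces to s2 ∘ s3 ∘ s1
((s5 ∘ (s4 ∘ s6)) ∘ (s2 ∘ (s3 ∘ s1))) reduces to s5 ∘ s4 ∘ s6 ∘ s2 ∘ s3 ∘ s1

s5 ∘ s4 ∘ s6 ∘ s2 ∘ s3 ∘ s1


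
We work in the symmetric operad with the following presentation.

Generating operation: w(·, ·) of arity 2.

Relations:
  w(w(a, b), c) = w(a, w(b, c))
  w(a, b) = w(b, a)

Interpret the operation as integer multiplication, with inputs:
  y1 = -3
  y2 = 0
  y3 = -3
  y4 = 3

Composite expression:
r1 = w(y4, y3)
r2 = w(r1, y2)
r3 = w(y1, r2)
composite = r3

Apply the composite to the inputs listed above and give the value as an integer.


w(y4, y3) = -9
w(w(y4, y3), y2) = 0
w(y1, w(w(y4, y3), y2)) = 0

0


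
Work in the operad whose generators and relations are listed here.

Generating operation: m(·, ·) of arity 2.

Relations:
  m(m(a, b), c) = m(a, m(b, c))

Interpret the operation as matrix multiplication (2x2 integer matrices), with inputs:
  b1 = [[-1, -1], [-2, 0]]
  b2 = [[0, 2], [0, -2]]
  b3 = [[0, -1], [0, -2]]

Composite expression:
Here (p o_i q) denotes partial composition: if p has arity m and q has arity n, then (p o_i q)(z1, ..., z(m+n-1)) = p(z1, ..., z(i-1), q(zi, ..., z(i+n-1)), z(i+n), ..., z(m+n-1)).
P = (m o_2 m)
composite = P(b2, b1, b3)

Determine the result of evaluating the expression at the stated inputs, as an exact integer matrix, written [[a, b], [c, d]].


[[0, 4], [0, -4]]

m(b1, b3) = [[0, 3], [0, 2]]
m(b2, m(b1, b3)) = [[0, 4], [0, -4]]


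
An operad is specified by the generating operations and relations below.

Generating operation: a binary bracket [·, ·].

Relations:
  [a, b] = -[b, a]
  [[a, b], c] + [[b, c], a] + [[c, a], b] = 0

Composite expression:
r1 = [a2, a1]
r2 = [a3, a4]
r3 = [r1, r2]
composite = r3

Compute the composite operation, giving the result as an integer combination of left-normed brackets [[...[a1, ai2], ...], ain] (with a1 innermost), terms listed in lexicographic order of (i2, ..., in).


-[[[a1, a2], a3], a4] + [[[a1, a2], a4], a3]

A multilinear Lie element is pinned by a1-initial words (a1 innermost).
Composite bracket: [[a2, a1], [a3, a4]]
Expanding via [a, b] = ab - ba: 8 signed words (2^3 = 8).
Collect the words opening with a1:
  sign of a1a2a3a4 is -1, so it contributes -[[[a1, a2], a3], a4]
  sign of a1a2a4a3 is +1, so it contributes +[[[a1, a2], a4], a3]


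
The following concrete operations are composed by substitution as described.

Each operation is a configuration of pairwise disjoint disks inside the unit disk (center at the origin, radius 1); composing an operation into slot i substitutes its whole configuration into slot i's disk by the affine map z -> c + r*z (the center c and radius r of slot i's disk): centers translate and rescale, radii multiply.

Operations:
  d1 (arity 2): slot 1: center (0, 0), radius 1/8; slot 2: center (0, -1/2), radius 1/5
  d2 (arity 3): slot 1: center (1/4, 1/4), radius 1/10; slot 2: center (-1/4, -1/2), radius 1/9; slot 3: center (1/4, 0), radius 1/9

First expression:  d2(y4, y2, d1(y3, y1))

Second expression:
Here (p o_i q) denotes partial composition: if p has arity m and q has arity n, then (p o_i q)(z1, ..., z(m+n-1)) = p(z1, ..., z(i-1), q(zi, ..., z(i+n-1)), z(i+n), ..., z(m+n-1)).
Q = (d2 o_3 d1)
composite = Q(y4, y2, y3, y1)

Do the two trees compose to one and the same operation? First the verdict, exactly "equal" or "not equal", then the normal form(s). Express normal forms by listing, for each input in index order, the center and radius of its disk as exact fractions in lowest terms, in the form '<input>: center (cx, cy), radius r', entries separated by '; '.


equal: each reduces to y1: center (1/4, -1/18), radius 1/45; y2: center (-1/4, -1/2), radius 1/9; y3: center (1/4, 0), radius 1/72; y4: center (1/4, 1/4), radius 1/10

The first expression, normalized: y1: center (1/4, -1/18), radius 1/45; y2: center (-1/4, -1/2), radius 1/9; y3: center (1/4, 0), radius 1/72; y4: center (1/4, 1/4), radius 1/10
The second expression, normalized: y1: center (1/4, -1/18), radius 1/45; y2: center (-1/4, -1/2), radius 1/9; y3: center (1/4, 0), radius 1/72; y4: center (1/4, 1/4), radius 1/10
Identical normal forms: equal.


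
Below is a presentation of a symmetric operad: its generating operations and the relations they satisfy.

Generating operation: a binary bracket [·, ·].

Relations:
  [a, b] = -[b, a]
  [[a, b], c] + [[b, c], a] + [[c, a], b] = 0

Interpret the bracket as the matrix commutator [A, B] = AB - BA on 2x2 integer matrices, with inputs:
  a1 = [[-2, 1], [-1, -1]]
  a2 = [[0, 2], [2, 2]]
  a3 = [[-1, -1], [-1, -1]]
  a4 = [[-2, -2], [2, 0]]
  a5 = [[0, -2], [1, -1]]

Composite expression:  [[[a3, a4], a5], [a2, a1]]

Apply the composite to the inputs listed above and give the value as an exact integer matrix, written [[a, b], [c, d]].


[a3, a4] = [[-4, -2], [2, 4]]
[[a3, a4], a5] = [[2, 18], [10, -2]]
[a2, a1] = [[-4, 0], [-4, 4]]
[[[a3, a4], a5], [a2, a1]] = [[-72, 144], [-64, 72]]

[[-72, 144], [-64, 72]]


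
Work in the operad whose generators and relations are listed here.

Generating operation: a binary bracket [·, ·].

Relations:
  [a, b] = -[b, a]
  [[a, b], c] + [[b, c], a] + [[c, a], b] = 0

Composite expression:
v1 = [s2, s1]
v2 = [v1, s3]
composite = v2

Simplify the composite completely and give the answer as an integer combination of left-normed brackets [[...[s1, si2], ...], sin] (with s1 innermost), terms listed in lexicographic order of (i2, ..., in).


-[[s1, s2], s3]

A multilinear Lie element is pinned by s1-initial words (s1 innermost).
Composite bracket: [[s2, s1], s3]
Applying ab - ba throughout gives 4 signed words (2^2 = 4).
Only words starting with s1 matter:
  s1s2s3 appears with sign -1, giving the term -[[s1, s2], s3]


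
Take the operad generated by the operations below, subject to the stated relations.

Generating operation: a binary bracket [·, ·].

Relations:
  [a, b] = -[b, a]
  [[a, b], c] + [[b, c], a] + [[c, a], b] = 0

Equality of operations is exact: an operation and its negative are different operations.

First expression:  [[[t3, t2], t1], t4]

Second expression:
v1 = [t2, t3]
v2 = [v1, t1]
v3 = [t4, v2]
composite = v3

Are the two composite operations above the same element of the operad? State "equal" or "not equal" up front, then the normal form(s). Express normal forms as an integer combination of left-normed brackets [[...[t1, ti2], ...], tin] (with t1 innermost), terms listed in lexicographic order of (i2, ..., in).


The first composite normalizes to [[[t1, t2], t3], t4] - [[[t1, t3], t2], t4]
The second composite normalizes to [[[t1, t2], t3], t4] - [[[t1, t3], t2], t4]
Identical normal forms: equal.

equal; both compose to [[[t1, t2], t3], t4] - [[[t1, t3], t2], t4]


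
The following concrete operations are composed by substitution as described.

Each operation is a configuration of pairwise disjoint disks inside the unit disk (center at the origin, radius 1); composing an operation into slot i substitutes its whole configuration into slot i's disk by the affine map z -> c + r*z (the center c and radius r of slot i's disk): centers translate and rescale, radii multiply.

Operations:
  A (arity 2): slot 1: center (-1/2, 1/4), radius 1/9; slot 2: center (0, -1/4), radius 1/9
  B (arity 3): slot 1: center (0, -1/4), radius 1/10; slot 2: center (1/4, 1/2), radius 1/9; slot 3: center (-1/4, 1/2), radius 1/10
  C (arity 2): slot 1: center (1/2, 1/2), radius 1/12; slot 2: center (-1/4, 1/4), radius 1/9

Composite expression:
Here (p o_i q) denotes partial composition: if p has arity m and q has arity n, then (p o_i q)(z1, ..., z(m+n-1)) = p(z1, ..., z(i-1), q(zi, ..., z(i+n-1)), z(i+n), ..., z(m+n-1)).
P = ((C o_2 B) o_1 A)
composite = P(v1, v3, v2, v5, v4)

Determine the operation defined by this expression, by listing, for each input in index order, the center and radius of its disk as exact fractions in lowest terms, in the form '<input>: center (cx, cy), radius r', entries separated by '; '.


v1: center (11/24, 25/48), radius 1/108; v2: center (-1/4, 2/9), radius 1/90; v3: center (1/2, 23/48), radius 1/108; v4: center (-5/18, 11/36), radius 1/90; v5: center (-2/9, 11/36), radius 1/81

Below C, radii multiply path by path; the v-disk centers shift.
v1 passes through 2 substitutions, ending at center (11/24, 25/48), radius 1/108
v3 passes through 2 substitutions, ending at center (1/2, 23/48), radius 1/108
v2 passes through 2 substitutions, ending at center (-1/4, 2/9), radius 1/90
v5 passes through 2 substitutions, ending at center (-2/9, 11/36), radius 1/81
v4 passes through 2 substitutions, ending at center (-5/18, 11/36), radius 1/90


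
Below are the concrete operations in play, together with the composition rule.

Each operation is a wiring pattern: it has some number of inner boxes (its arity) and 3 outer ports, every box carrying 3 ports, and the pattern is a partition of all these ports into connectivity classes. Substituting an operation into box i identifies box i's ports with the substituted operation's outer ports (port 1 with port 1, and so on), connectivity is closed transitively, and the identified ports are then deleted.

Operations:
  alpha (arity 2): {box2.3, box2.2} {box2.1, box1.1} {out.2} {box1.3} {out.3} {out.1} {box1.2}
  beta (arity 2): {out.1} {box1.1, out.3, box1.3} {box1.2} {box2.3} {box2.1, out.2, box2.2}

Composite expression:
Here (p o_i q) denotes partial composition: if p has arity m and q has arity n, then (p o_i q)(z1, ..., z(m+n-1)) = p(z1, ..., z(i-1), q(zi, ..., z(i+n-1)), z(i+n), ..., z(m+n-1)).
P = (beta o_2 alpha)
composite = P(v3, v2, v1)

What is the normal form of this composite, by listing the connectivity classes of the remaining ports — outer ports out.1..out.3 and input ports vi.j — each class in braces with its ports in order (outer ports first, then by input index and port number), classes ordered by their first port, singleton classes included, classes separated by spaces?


Two ports join when wires chain via beta-identified ports.
through alpha, on inputs (v2, v1): {out.1} {out.2} {out.3} {v1.1, v2.1} {v1.2, v1.3} {v2.2} {v2.3} (out.j = stage outer ports)
through beta, on inputs (v3, v2, v1): {out.1} {out.2} {out.3, v3.1, v3.3} {v1.1, v2.1} {v1.2, v1.3} {v2.2} {v2.3} {v3.2} (out.j = stage outer ports)

{out.1} {out.2} {out.3, v3.1, v3.3} {v1.1, v2.1} {v1.2, v1.3} {v2.2} {v2.3} {v3.2}


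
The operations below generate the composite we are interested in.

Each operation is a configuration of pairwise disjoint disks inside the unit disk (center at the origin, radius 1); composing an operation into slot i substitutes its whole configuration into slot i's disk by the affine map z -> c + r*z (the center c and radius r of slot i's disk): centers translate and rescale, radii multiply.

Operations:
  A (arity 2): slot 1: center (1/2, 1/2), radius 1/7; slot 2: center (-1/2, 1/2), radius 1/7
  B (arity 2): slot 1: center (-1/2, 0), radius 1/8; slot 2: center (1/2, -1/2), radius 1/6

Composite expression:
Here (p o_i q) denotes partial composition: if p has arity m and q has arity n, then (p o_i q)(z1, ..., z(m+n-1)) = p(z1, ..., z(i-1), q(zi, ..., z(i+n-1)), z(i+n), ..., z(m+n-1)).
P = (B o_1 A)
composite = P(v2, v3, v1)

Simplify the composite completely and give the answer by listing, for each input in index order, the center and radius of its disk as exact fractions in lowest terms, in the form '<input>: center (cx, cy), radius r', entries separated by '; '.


v1: center (1/2, -1/2), radius 1/6; v2: center (-7/16, 1/16), radius 1/56; v3: center (-9/16, 1/16), radius 1/56

Nesting under B composes maps z -> c + r*z down each v-path.
tracing v2 down its 2-map path: center (-7/16, 1/16), radius 1/56
tracing v3 down its 2-map path: center (-9/16, 1/16), radius 1/56
tracing v1 down its 1-map path: center (1/2, -1/2), radius 1/6
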